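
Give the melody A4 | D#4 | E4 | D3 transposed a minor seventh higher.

G5 C#5 D5 C4

A4 becomes G5
D#4 becomes C#5
E4 becomes D5
D3 becomes C4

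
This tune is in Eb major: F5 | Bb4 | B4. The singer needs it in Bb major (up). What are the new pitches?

C6 F5 F#5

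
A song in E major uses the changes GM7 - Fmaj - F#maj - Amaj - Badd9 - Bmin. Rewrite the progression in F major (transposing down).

AbM7 Gbmaj Gmaj Bbmaj Cadd9 Cmin

E major down to F major is a major seventh; each chord root moves by that interval while the quality stays the same.
GM7: root G down a major seventh → Ab, giving AbM7.
Fmaj: root F down a major seventh → Gb, giving Gbmaj.
F#maj: root F# down a major seventh → G, giving Gmaj.
Amaj: root A down a major seventh → Bb, giving Bbmaj.
Badd9: root B down a major seventh → C, giving Cadd9.
Bmin: root B down a major seventh → C, giving Cmin.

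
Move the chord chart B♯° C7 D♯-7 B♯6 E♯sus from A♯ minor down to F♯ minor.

G#° Ab7 B-7 G#6 C#sus

A♯ minor down to F♯ minor is a major third; each chord root moves by that interval while the quality stays the same.
B♯°: root B♯ down a major third → G#, giving G#°.
C7: root C down a major third → Ab, giving Ab7.
D♯-7: root D♯ down a major third → B, giving B-7.
B♯6: root B♯ down a major third → G#, giving G#6.
E♯sus: root E♯ down a major third → C#, giving C#sus.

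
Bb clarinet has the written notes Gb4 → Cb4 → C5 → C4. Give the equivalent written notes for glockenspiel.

First find concert pitch: the Bb clarinet sounds a major second below written, so Gb4 Cb4 C5 C4 sounds Fb4 Bbb3 Bb4 Bb3.
Then write for glockenspiel: it sounds a perfect fifteenth above written, so the part must be a perfect fifteenth below concert.
Fb4 → Fb2
Bbb3 → Bbb1
Bb4 → Bb2
Bb3 → Bb1

Fb2 Bbb1 Bb2 Bb1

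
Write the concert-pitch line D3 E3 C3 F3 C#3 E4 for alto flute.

The alto flute sounds a perfect fourth below written, so the written part must be a perfect fourth above concert — transpose each note up.
D3 → G3
E3 → A3
C3 → F3
F3 → Bb3
C#3 → F#3
E4 → A4

G3 A3 F3 Bb3 F#3 A4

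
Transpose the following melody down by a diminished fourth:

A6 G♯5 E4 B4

E#6 D##5 B#3 F##4

A6 gives E#6
G#5 gives D##5
E4 gives B#3
B4 gives F##4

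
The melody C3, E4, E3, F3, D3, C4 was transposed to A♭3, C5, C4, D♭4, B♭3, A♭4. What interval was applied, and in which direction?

up a minor sixth

Take the first pair: C3 → Ab3. C to A spans 6 letter names, so the interval is some kind of sixth.
C3 to Ab3 is 8 semitones, which makes it a minor sixth; the second version is higher, so the direction is up.
Checking another pair — C4 → Ab4 — gives the same interval.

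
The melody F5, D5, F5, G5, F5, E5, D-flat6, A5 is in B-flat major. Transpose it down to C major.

B-flat major to C major down is a minor seventh, so every note moves down by that interval.
F5 -> G4
D5 -> E4
F5 -> G4
G5 -> A4
F5 -> G4
E5 -> F#4
Db6 -> Eb5
A5 -> B4

G4 E4 G4 A4 G4 F#4 Eb5 B4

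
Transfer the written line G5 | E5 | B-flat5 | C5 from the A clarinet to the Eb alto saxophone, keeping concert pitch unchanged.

C#6 A#5 E6 F#5

First find concert pitch: the A clarinet sounds a minor third below written, so G5 E5 B-flat5 C5 sounds E5 C#5 G5 A4.
Then write for Eb alto saxophone: it sounds a major sixth below written, so the part must be a major sixth above concert.
E5 → C#6
C#5 → A#5
G5 → E6
A4 → F#5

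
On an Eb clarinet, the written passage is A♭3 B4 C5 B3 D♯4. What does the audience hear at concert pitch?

Cb4 D5 Eb5 D4 F#4

Written C4 on the Eb clarinet sounds as Eb4, a minor third higher; apply that shift to every note.
Ab3 becomes Cb4
B4 becomes D5
C5 becomes Eb5
B3 becomes D4
D#4 becomes F#4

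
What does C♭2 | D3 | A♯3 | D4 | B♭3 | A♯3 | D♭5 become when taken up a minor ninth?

Cb2 becomes Dbb3
D3 becomes Eb4
A#3 becomes B4
D4 becomes Eb5
Bb3 becomes Cb5
A#3 becomes B4
Db5 becomes Ebb6

Dbb3 Eb4 B4 Eb5 Cb5 B4 Ebb6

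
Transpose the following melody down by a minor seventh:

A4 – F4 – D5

B3 G3 E4

A minor seventh down from A4 gives B3.
F4 down a minor seventh is G3.
D5 down a minor seventh is E4.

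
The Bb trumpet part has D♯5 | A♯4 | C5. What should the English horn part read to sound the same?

First find concert pitch: the Bb trumpet sounds a major second below written, so D♯5 A♯4 C5 sounds C#5 G#4 Bb4.
Then write for English horn: it sounds a perfect fifth below written, so the part must be a perfect fifth above concert.
C#5 → G#5
G#4 → D#5
Bb4 → F5

G#5 D#5 F5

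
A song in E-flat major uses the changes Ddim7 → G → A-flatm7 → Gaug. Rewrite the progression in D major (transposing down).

C#dim7 F# Gm7 F#aug

E-flat major down to D major is a minor second; each chord root moves by that interval while the quality stays the same.
Ddim7: root D down a minor second → C#, giving C#dim7.
G: root G down a minor second → F#, giving F#.
A-flatm7: root A-flat down a minor second → G, giving Gm7.
Gaug: root G down a minor second → F#, giving F#aug.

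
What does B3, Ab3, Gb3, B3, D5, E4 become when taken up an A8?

B#4 A4 G4 B#4 D#6 E#5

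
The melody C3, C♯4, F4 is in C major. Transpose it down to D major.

D2 D#3 G3

C major to D major down is a minor seventh, so every note moves down by that interval.
C3 gives D2
C#4 gives D#3
F4 gives G3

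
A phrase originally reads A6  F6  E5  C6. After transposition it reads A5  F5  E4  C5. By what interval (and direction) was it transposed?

down a perfect octave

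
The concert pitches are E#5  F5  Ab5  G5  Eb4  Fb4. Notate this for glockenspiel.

E#3 F3 Ab3 G3 Eb2 Fb2

Written C4 sounds as C6 on the glockenspiel, so concert pitches are written a perfect fifteenth down.
E#5 to E#3
F5 to F3
Ab5 to Ab3
G5 to G3
Eb4 to Eb2
Fb4 to Fb2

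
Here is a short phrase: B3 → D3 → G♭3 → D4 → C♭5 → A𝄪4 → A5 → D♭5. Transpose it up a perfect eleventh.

E5 G4 Cb5 G5 Fb6 D##6 D7 Gb6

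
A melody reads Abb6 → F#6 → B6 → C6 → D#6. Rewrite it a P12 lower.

Abb6 down a perfect twelfth is Dbb5.
F#6 down a perfect twelfth is B4.
B6 down a perfect twelfth is E5.
C6 down a perfect twelfth is F4.
A perfect twelfth down from D#6 gives G#4.

Dbb5 B4 E5 F4 G#4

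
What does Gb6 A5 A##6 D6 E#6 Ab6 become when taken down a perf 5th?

Gb6 → Cb6
A5 → D5
A##6 → D##6
D6 → G5
E#6 → A#5
Ab6 → Db6

Cb6 D5 D##6 G5 A#5 Db6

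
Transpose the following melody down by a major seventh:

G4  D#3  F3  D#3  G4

G4: a seventh down reaches A, and 11 semitones makes it Ab3.
A major seventh down from D#3 gives E2.
A major seventh down from F3 gives Gb2.
A major seventh down from D#3 gives E2.
G4: a seventh down reaches A, and 11 semitones makes it Ab3.

Ab3 E2 Gb2 E2 Ab3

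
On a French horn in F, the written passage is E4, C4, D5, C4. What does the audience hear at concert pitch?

Written C4 on the French horn in F sounds as F3, a perfect fifth lower; apply that shift to every note.
E4 to A3
C4 to F3
D5 to G4
C4 to F3

A3 F3 G4 F3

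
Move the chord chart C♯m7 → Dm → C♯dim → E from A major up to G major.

A major up to G major is a minor seventh; each chord root moves by that interval while the quality stays the same.
C♯m7: root C♯ up a minor seventh → B, giving Bm7.
Dm: root D up a minor seventh → C, giving Cm.
C♯dim: root C♯ up a minor seventh → B, giving Bdim.
E: root E up a minor seventh → D, giving D.

Bm7 Cm Bdim D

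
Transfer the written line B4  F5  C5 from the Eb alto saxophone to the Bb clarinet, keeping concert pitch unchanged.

First find concert pitch: the Eb alto saxophone sounds a major sixth below written, so B4 F5 C5 sounds D4 Ab4 Eb4.
Then write for Bb clarinet: it sounds a major second below written, so the part must be a major second above concert.
D4 → E4
Ab4 → Bb4
Eb4 → F4

E4 Bb4 F4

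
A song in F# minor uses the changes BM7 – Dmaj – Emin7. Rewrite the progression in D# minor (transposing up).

G#M7 Bmaj C#min7

F# minor up to D# minor is a major sixth; each chord root moves by that interval while the quality stays the same.
BM7: root B up a major sixth → G#, giving G#M7.
Dmaj: root D up a major sixth → B, giving Bmaj.
Emin7: root E up a major sixth → C#, giving C#min7.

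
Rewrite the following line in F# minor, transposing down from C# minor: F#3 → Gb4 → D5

B2 Cb4 G4

C# minor to F# minor down is a perfect fifth, so every note moves down by that interval.
F#3 -> B2
Gb4 -> Cb4
D5 -> G4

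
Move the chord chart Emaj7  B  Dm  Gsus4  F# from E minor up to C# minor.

C#maj7 G# Bm Esus4 D#

E minor up to C# minor is a major sixth; each chord root moves by that interval while the quality stays the same.
Emaj7: root E up a major sixth → C#, giving C#maj7.
B: root B up a major sixth → G#, giving G#.
Dm: root D up a major sixth → B, giving Bm.
Gsus4: root G up a major sixth → E, giving Esus4.
F#: root F# up a major sixth → D#, giving D#.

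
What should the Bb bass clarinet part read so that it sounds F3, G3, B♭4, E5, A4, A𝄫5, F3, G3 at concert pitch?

Written C4 sounds as Bb2 on the Bb bass clarinet, so concert pitches are written a major ninth up.
F3 -> G4
G3 -> A4
Bb4 -> C6
E5 -> F#6
A4 -> B5
Abb5 -> Bbb6
F3 -> G4
G3 -> A4

G4 A4 C6 F#6 B5 Bbb6 G4 A4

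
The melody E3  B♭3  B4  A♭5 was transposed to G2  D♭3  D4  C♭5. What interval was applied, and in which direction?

down a major sixth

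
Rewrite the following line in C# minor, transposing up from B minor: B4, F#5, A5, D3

C#5 G#5 B5 E3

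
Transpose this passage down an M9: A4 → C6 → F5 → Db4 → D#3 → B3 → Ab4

G3 Bb4 Eb4 Cb3 C#2 A2 Gb3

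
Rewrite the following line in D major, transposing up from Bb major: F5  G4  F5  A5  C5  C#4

A5 B4 A5 C#6 E5 E#4

Bb major to D major up is a major third, so every note moves up by that interval.
F5 → A5
G4 → B4
F5 → A5
A5 → C#6
C5 → E5
C#4 → E#4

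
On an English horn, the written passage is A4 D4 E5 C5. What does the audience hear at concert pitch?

D4 G3 A4 F4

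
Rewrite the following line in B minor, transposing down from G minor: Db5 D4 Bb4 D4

F4 F#3 D4 F#3

From G down to B is a minor sixth; apply that to each pitch.
Db5 -> F4
D4 -> F#3
Bb4 -> D4
D4 -> F#3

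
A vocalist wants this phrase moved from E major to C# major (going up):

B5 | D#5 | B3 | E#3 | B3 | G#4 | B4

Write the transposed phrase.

From E up to C# is a major sixth; apply that to each pitch.
B5 becomes G#6
D#5 becomes B#5
B3 becomes G#4
E#3 becomes C##4
B3 becomes G#4
G#4 becomes E#5
B4 becomes G#5

G#6 B#5 G#4 C##4 G#4 E#5 G#5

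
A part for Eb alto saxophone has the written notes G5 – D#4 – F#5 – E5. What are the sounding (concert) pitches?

Bb4 F#3 A4 G4

The Eb alto saxophone sounds a major sixth below written, so transpose each written note down a major sixth.
G5 gives Bb4
D#4 gives F#3
F#5 gives A4
E5 gives G4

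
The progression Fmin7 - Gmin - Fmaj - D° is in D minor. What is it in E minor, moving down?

Gmin7 Amin Gmaj E°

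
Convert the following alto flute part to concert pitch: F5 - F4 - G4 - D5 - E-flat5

The alto flute sounds a perfect fourth below written, so transpose each written note down a perfect fourth.
F5 → C5
F4 → C4
G4 → D4
D5 → A4
Eb5 → Bb4

C5 C4 D4 A4 Bb4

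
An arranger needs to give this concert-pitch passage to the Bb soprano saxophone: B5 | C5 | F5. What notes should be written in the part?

Written C4 sounds as Bb3 on the Bb soprano saxophone, so concert pitches are written a major second up.
B5 gives C#6
C5 gives D5
F5 gives G5

C#6 D5 G5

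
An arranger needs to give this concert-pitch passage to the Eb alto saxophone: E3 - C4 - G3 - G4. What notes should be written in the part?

C#4 A4 E4 E5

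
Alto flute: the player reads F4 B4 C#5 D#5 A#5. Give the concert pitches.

C4 F#4 G#4 A#4 E#5

The alto flute sounds a perfect fourth below written, so transpose each written note down a perfect fourth.
F4 becomes C4
B4 becomes F#4
C#5 becomes G#4
D#5 becomes A#4
A#5 becomes E#5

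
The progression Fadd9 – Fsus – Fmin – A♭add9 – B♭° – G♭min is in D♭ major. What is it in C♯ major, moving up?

E#add9 E#sus E#min G#add9 A#° F#min

D♭ major up to C♯ major is an augmented seventh; each chord root moves by that interval while the quality stays the same.
Fadd9: root F up an augmented seventh → E#, giving E#add9.
Fsus: root F up an augmented seventh → E#, giving E#sus.
Fmin: root F up an augmented seventh → E#, giving E#min.
A♭add9: root A♭ up an augmented seventh → G#, giving G#add9.
B♭°: root B♭ up an augmented seventh → A#, giving A#°.
G♭min: root G♭ up an augmented seventh → F#, giving F#min.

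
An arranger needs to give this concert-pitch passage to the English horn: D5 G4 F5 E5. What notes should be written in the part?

A5 D5 C6 B5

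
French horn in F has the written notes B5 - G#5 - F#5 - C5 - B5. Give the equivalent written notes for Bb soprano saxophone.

F#5 D#5 C#5 G4 F#5

First find concert pitch: the French horn in F sounds a perfect fifth below written, so B5 G#5 F#5 C5 B5 sounds E5 C#5 B4 F4 E5.
Then write for Bb soprano saxophone: it sounds a major second below written, so the part must be a major second above concert.
E5 → F#5
C#5 → D#5
B4 → C#5
F4 → G4
E5 → F#5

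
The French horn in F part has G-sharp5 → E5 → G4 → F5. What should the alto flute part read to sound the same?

First find concert pitch: the French horn in F sounds a perfect fifth below written, so G-sharp5 E5 G4 F5 sounds C#5 A4 C4 Bb4.
Then write for alto flute: it sounds a perfect fourth below written, so the part must be a perfect fourth above concert.
C#5 → F#5
A4 → D5
C4 → F4
Bb4 → Eb5

F#5 D5 F4 Eb5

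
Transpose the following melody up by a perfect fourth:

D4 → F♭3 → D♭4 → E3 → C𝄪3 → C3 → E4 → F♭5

G4 Bbb3 Gb4 A3 F##3 F3 A4 Bbb5

D4 up a perfect fourth is G4.
A perfect fourth up from Fb3 gives Bbb3.
Db4 up a perfect fourth is Gb4.
A perfect fourth up from E3 gives A3.
C##3: a fourth up reaches F, and 5 semitones makes it F##3.
C3 up a perfect fourth is F3.
A perfect fourth up from E4 gives A4.
A perfect fourth up from Fb5 gives Bbb5.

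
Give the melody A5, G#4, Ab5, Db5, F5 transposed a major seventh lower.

Bb4 A3 Bbb4 Ebb4 Gb4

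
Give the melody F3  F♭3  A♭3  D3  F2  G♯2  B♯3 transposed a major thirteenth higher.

D5 Db5 F5 B4 D4 E#4 G##5

F3 gives D5
Fb3 gives Db5
Ab3 gives F5
D3 gives B4
F2 gives D4
G#2 gives E#4
B#3 gives G##5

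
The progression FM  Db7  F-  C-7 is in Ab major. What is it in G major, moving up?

EM C7 E- B-7

Ab major up to G major is a major seventh; each chord root moves by that interval while the quality stays the same.
FM: root F up a major seventh → E, giving EM.
Db7: root Db up a major seventh → C, giving C7.
F-: root F up a major seventh → E, giving E-.
C-7: root C up a major seventh → B, giving B-7.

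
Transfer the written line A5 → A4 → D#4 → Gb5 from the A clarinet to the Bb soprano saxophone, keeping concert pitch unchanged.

G#5 G#4 C##4 F5

First find concert pitch: the A clarinet sounds a minor third below written, so A5 A4 D#4 Gb5 sounds F#5 F#4 B#3 Eb5.
Then write for Bb soprano saxophone: it sounds a major second below written, so the part must be a major second above concert.
F#5 → G#5
F#4 → G#4
B#3 → C##4
Eb5 → F5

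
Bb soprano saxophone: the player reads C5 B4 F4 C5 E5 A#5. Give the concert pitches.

Bb4 A4 Eb4 Bb4 D5 G#5

Written C4 on the Bb soprano saxophone sounds as Bb3, a major second lower; apply that shift to every note.
C5 → Bb4
B4 → A4
F4 → Eb4
C5 → Bb4
E5 → D5
A#5 → G#5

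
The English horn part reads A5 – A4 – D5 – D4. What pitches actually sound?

D5 D4 G4 G3

Written C4 on the English horn sounds as F3, a perfect fifth lower; apply that shift to every note.
A5 gives D5
A4 gives D4
D5 gives G4
D4 gives G3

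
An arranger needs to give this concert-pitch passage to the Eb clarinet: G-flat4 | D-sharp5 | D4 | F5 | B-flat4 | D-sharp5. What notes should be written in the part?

The Eb clarinet sounds a minor third above written, so the written part must be a minor third below concert — transpose each note down.
Gb4 becomes Eb4
D#5 becomes B#4
D4 becomes B3
F5 becomes D5
Bb4 becomes G4
D#5 becomes B#4

Eb4 B#4 B3 D5 G4 B#4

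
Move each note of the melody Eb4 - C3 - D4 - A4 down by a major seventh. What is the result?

Eb4 -> Fb3
C3 -> Db2
D4 -> Eb3
A4 -> Bb3

Fb3 Db2 Eb3 Bb3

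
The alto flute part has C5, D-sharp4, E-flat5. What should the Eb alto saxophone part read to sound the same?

E5 F##4 G5

First find concert pitch: the alto flute sounds a perfect fourth below written, so C5 D-sharp4 E-flat5 sounds G4 A#3 Bb4.
Then write for Eb alto saxophone: it sounds a major sixth below written, so the part must be a major sixth above concert.
G4 → E5
A#3 → F##4
Bb4 → G5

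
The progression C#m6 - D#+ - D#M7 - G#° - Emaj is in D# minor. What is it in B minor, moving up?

D# minor up to B minor is a minor sixth; each chord root moves by that interval while the quality stays the same.
C#m6: root C# up a minor sixth → A, giving Am6.
D#+: root D# up a minor sixth → B, giving B+.
D#M7: root D# up a minor sixth → B, giving BM7.
G#°: root G# up a minor sixth → E, giving E°.
Emaj: root E up a minor sixth → C, giving Cmaj.

Am6 B+ BM7 E° Cmaj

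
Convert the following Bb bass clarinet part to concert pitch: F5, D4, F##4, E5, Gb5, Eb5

Written C4 on the Bb bass clarinet sounds as Bb2, a major ninth lower; apply that shift to every note.
F5 → Eb4
D4 → C3
F##4 → E#3
E5 → D4
Gb5 → Fb4
Eb5 → Db4

Eb4 C3 E#3 D4 Fb4 Db4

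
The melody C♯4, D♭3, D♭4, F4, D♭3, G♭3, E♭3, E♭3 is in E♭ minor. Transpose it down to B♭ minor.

G#3 Ab2 Ab3 C4 Ab2 Db3 Bb2 Bb2

From E♭ down to B♭ is a perfect fourth; apply that to each pitch.
C#4 becomes G#3
Db3 becomes Ab2
Db4 becomes Ab3
F4 becomes C4
Db3 becomes Ab2
Gb3 becomes Db3
Eb3 becomes Bb2
Eb3 becomes Bb2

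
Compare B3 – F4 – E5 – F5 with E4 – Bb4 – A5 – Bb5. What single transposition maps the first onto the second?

up a perfect fourth

Take the first pair: B3 → E4. B to E spans 4 letter names, so the interval is some kind of fourth.
B3 to E4 is 5 semitones, which makes it a perfect fourth; the second version is higher, so the direction is up.
Checking another pair — F5 → Bb5 — gives the same interval.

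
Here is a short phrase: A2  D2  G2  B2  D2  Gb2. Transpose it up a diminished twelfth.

Eb4 Ab3 Db4 F4 Ab3 Dbb4

A2: a twelfth up reaches E, and 18 semitones makes it Eb4.
D2 up a diminished twelfth is Ab3.
A diminished twelfth up from G2 gives Db4.
B2: a twelfth up reaches F, and 18 semitones makes it F4.
D2 up a diminished twelfth is Ab3.
Gb2: a twelfth up reaches D, and 18 semitones makes it Dbb4.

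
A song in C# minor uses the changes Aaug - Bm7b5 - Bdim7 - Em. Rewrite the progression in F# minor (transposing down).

Daug Em7b5 Edim7 Am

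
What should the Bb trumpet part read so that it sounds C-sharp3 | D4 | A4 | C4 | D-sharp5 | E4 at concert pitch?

The Bb trumpet sounds a major second below written, so the written part must be a major second above concert — transpose each note up.
C#3 becomes D#3
D4 becomes E4
A4 becomes B4
C4 becomes D4
D#5 becomes E#5
E4 becomes F#4

D#3 E4 B4 D4 E#5 F#4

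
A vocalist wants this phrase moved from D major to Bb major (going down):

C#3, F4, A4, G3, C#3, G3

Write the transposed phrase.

D major to Bb major down is a major third, so every note moves down by that interval.
C#3 -> A2
F4 -> Db4
A4 -> F4
G3 -> Eb3
C#3 -> A2
G3 -> Eb3

A2 Db4 F4 Eb3 A2 Eb3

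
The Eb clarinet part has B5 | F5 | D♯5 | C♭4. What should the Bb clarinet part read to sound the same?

E6 Bb5 G#5 Fb4

First find concert pitch: the Eb clarinet sounds a minor third above written, so B5 F5 D♯5 C♭4 sounds D6 Ab5 F#5 Ebb4.
Then write for Bb clarinet: it sounds a major second below written, so the part must be a major second above concert.
D6 → E6
Ab5 → Bb5
F#5 → G#5
Ebb4 → Fb4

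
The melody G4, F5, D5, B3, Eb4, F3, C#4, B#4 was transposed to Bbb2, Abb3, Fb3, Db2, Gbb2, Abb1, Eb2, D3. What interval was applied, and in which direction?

down an augmented thirteenth

From G4 to Bbb2 is 13 letter names — a thirteenth of some quality.
Bbb2 to G4 is 22 semitones, which makes it an augmented thirteenth; the second version is lower, so the direction is down.
Checking another pair — B#4 → D3 — gives the same interval.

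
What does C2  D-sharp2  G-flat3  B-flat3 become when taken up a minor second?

A minor second up from C2 gives Db2.
A minor second up from D#2 gives E2.
Gb3 up a minor second is Abb3.
Bb3: a second up reaches C, and 1 semitone makes it Cb4.

Db2 E2 Abb3 Cb4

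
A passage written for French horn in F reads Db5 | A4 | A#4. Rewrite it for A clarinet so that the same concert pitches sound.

First find concert pitch: the French horn in F sounds a perfect fifth below written, so Db5 A4 A#4 sounds Gb4 D4 D#4.
Then write for A clarinet: it sounds a minor third below written, so the part must be a minor third above concert.
Gb4 → Bbb4
D4 → F4
D#4 → F#4

Bbb4 F4 F#4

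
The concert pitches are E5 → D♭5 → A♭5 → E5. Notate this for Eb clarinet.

C#5 Bb4 F5 C#5

Written C4 sounds as Eb4 on the Eb clarinet, so concert pitches are written a minor third down.
E5 becomes C#5
Db5 becomes Bb4
Ab5 becomes F5
E5 becomes C#5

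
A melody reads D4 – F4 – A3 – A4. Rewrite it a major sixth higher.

B4 D5 F#4 F#5

D4 becomes B4
F4 becomes D5
A3 becomes F#4
A4 becomes F#5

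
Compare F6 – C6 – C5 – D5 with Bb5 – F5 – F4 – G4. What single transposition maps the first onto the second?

down a perfect fifth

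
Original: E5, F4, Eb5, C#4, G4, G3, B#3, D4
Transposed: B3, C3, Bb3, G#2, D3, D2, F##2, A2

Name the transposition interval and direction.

From E5 to B3 is 11 letter names — an eleventh of some quality.
B3 to E5 is 17 semitones, which makes it a perfect eleventh; the second version is lower, so the direction is down.
Checking another pair — D4 → A2 — gives the same interval.

down a perfect eleventh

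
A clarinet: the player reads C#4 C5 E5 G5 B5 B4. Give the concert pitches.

The A clarinet sounds a minor third below written, so transpose each written note down a minor third.
C#4 gives A#3
C5 gives A4
E5 gives C#5
G5 gives E5
B5 gives G#5
B4 gives G#4

A#3 A4 C#5 E5 G#5 G#4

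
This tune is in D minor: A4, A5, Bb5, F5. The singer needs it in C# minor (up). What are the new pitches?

D minor to C# minor up is a major seventh, so every note moves up by that interval.
A4 → G#5
A5 → G#6
Bb5 → A6
F5 → E6

G#5 G#6 A6 E6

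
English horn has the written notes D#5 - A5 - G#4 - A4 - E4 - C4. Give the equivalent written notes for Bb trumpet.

First find concert pitch: the English horn sounds a perfect fifth below written, so D#5 A5 G#4 A4 E4 C4 sounds G#4 D5 C#4 D4 A3 F3.
Then write for Bb trumpet: it sounds a major second below written, so the part must be a major second above concert.
G#4 → A#4
D5 → E5
C#4 → D#4
D4 → E4
A3 → B3
F3 → G3

A#4 E5 D#4 E4 B3 G3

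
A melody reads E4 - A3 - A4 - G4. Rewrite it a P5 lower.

A3 D3 D4 C4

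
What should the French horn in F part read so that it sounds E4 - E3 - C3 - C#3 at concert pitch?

B4 B3 G3 G#3

The French horn in F sounds a perfect fifth below written, so the written part must be a perfect fifth above concert — transpose each note up.
E4 to B4
E3 to B3
C3 to G3
C#3 to G#3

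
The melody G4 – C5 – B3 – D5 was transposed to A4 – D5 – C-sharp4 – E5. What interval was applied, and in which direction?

Take the first pair: G4 → A4. G to A spans 2 letter names, so the interval is some kind of second.
G4 to A4 is 2 semitones, which makes it a major second; the second version is higher, so the direction is up.
Checking another pair — D5 → E5 — gives the same interval.

up a major second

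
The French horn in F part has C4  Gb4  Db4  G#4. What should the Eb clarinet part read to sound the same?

D3 Ab3 Eb3 A#3

First find concert pitch: the French horn in F sounds a perfect fifth below written, so C4 Gb4 Db4 G#4 sounds F3 Cb4 Gb3 C#4.
Then write for Eb clarinet: it sounds a minor third above written, so the part must be a minor third below concert.
F3 → D3
Cb4 → Ab3
Gb3 → Eb3
C#4 → A#3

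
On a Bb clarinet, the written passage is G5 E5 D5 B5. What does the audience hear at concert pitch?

F5 D5 C5 A5

Written C4 on the Bb clarinet sounds as Bb3, a major second lower; apply that shift to every note.
G5 -> F5
E5 -> D5
D5 -> C5
B5 -> A5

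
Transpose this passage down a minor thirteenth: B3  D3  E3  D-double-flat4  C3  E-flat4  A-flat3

A minor thirteenth down from B3 gives D#2.
A minor thirteenth down from D3 gives F#1.
E3 down a minor thirteenth is G#1.
Dbb4: a thirteenth down reaches F, and 20 semitones makes it Fb2.
C3 down a minor thirteenth is E1.
Eb4 down a minor thirteenth is G2.
Ab3 down a minor thirteenth is C2.

D#2 F#1 G#1 Fb2 E1 G2 C2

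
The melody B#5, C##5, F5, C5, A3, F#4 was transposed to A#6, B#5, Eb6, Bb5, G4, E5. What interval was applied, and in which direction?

up a minor seventh

From B#5 to A#6 is 7 letter names — a seventh of some quality.
B#5 to A#6 is 10 semitones, which makes it a minor seventh; the second version is higher, so the direction is up.
Checking another pair — F#4 → E5 — gives the same interval.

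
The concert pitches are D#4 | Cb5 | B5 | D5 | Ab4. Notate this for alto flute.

The alto flute sounds a perfect fourth below written, so the written part must be a perfect fourth above concert — transpose each note up.
D#4 gives G#4
Cb5 gives Fb5
B5 gives E6
D5 gives G5
Ab4 gives Db5

G#4 Fb5 E6 G5 Db5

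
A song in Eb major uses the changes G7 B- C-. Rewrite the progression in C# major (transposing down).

Eb major down to C# major is a diminished third; each chord root moves by that interval while the quality stays the same.
G7: root G down a diminished third → E#, giving E#7.
B-: root B down a diminished third → G##, giving G##-.
C-: root C down a diminished third → A#, giving A#-.

E#7 G##- A#-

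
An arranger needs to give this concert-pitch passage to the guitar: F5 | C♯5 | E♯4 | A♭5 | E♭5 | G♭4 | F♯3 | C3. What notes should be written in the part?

F6 C#6 E#5 Ab6 Eb6 Gb5 F#4 C4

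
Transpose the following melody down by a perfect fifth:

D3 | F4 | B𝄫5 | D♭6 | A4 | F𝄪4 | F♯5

G2 Bb3 Ebb5 Gb5 D4 B#3 B4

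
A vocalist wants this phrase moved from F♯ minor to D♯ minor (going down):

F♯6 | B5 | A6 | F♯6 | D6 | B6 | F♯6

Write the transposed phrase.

D#6 G#5 F#6 D#6 B5 G#6 D#6

F♯ minor to D♯ minor down is a minor third, so every note moves down by that interval.
F#6 to D#6
B5 to G#5
A6 to F#6
F#6 to D#6
D6 to B5
B6 to G#6
F#6 to D#6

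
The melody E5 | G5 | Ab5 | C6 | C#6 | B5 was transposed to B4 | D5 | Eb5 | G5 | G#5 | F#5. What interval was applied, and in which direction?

down a perfect fourth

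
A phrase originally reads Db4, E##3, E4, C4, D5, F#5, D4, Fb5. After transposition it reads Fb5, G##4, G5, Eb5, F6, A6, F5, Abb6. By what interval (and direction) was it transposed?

up a minor tenth

Take the first pair: Db4 → Fb5. D to F spans 10 letter names, so the interval is some kind of tenth.
Db4 to Fb5 is 15 semitones, which makes it a minor tenth; the second version is higher, so the direction is up.
Checking another pair — Fb5 → Abb6 — gives the same interval.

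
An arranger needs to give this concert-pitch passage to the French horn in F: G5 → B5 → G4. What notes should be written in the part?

D6 F#6 D5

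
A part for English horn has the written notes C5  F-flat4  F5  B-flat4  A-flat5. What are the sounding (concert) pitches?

The English horn sounds a perfect fifth below written, so transpose each written note down a perfect fifth.
C5 becomes F4
Fb4 becomes Bbb3
F5 becomes Bb4
Bb4 becomes Eb4
Ab5 becomes Db5

F4 Bbb3 Bb4 Eb4 Db5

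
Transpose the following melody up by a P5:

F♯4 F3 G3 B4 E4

F#4: a fifth up reaches C, and 7 semitones makes it C#5.
F3: a fifth up reaches C, and 7 semitones makes it C4.
A perfect fifth up from G3 gives D4.
A perfect fifth up from B4 gives F#5.
E4 up a perfect fifth is B4.

C#5 C4 D4 F#5 B4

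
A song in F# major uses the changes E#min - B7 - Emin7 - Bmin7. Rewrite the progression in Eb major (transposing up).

Dmin Ab7 Dbmin7 Abmin7

F# major up to Eb major is a diminished seventh; each chord root moves by that interval while the quality stays the same.
E#min: root E# up a diminished seventh → D, giving Dmin.
B7: root B up a diminished seventh → Ab, giving Ab7.
Emin7: root E up a diminished seventh → Db, giving Dbmin7.
Bmin7: root B up a diminished seventh → Ab, giving Abmin7.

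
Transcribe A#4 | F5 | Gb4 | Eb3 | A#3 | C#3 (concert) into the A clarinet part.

C#5 Ab5 Bbb4 Gb3 C#4 E3

The A clarinet sounds a minor third below written, so the written part must be a minor third above concert — transpose each note up.
A#4 gives C#5
F5 gives Ab5
Gb4 gives Bbb4
Eb3 gives Gb3
A#3 gives C#4
C#3 gives E3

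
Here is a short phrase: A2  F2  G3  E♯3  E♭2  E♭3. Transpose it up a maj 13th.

A2 to F#4
F2 to D4
G3 to E5
E#3 to C##5
Eb2 to C4
Eb3 to C5

F#4 D4 E5 C##5 C4 C5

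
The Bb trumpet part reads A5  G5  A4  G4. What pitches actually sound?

G5 F5 G4 F4

The Bb trumpet sounds a major second below written, so transpose each written note down a major second.
A5 → G5
G5 → F5
A4 → G4
G4 → F4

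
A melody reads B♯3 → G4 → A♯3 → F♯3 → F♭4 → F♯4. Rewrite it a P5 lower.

B#3 down a perfect fifth is E#3.
G4: a fifth down reaches C, and 7 semitones makes it C4.
A#3: a fifth down reaches D, and 7 semitones makes it D#3.
A perfect fifth down from F#3 gives B2.
Fb4 down a perfect fifth is Bbb3.
F#4 down a perfect fifth is B3.

E#3 C4 D#3 B2 Bbb3 B3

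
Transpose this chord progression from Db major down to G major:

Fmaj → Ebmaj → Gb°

Bmaj Amaj C°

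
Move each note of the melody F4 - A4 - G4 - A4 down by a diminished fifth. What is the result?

B3 D#4 C#4 D#4

F4 -> B3
A4 -> D#4
G4 -> C#4
A4 -> D#4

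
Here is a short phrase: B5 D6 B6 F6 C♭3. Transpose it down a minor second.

A#5 C#6 A#6 E6 Bb2

B5: a second down reaches A, and 1 semitone makes it A#5.
D6: a second down reaches C, and 1 semitone makes it C#6.
A minor second down from B6 gives A#6.
F6 down a minor second is E6.
A minor second down from Cb3 gives Bb2.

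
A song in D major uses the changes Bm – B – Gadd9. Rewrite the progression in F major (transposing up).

Dm D Bbadd9

D major up to F major is a minor third; each chord root moves by that interval while the quality stays the same.
Bm: root B up a minor third → D, giving Dm.
B: root B up a minor third → D, giving D.
Gadd9: root G up a minor third → Bb, giving Bbadd9.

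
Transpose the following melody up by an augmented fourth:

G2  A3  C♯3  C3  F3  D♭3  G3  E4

C#3 D#4 F##3 F#3 B3 G3 C#4 A#4

G2 up an augmented fourth is C#3.
A3: a fourth up reaches D, and 6 semitones makes it D#4.
An augmented fourth up from C#3 gives F##3.
C3 up an augmented fourth is F#3.
F3 up an augmented fourth is B3.
Db3: a fourth up reaches G, and 6 semitones makes it G3.
An augmented fourth up from G3 gives C#4.
An augmented fourth up from E4 gives A#4.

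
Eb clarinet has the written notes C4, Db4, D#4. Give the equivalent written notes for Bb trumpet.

F4 Gb4 G#4

First find concert pitch: the Eb clarinet sounds a minor third above written, so C4 Db4 D#4 sounds Eb4 Fb4 F#4.
Then write for Bb trumpet: it sounds a major second below written, so the part must be a major second above concert.
Eb4 → F4
Fb4 → Gb4
F#4 → G#4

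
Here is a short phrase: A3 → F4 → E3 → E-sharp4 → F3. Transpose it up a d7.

Gb4 Ebb5 Db4 D5 Ebb4

A3 to Gb4
F4 to Ebb5
E3 to Db4
E#4 to D5
F3 to Ebb4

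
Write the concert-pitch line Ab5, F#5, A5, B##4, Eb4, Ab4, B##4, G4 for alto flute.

Db6 B5 D6 E##5 Ab4 Db5 E##5 C5

The alto flute sounds a perfect fourth below written, so the written part must be a perfect fourth above concert — transpose each note up.
Ab5 gives Db6
F#5 gives B5
A5 gives D6
B##4 gives E##5
Eb4 gives Ab4
Ab4 gives Db5
B##4 gives E##5
G4 gives C5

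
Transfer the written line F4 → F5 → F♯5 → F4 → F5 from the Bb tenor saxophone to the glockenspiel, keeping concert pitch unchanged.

Eb1 Eb2 E2 Eb1 Eb2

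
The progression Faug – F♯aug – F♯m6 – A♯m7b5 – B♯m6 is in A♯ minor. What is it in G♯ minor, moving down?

Ebaug Eaug Em6 G#m7b5 A#m6

A♯ minor down to G♯ minor is a major second; each chord root moves by that interval while the quality stays the same.
Faug: root F down a major second → Eb, giving Ebaug.
F♯aug: root F♯ down a major second → E, giving Eaug.
F♯m6: root F♯ down a major second → E, giving Em6.
A♯m7b5: root A♯ down a major second → G#, giving G#m7b5.
B♯m6: root B♯ down a major second → A#, giving A#m6.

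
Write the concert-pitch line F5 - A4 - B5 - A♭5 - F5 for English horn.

C6 E5 F#6 Eb6 C6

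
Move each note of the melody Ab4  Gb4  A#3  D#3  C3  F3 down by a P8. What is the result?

Ab4: an octave down reaches A, and 12 semitones makes it Ab3.
Gb4 down a perfect octave is Gb3.
A#3: an octave down reaches A, and 12 semitones makes it A#2.
D#3 down a perfect octave is D#2.
C3 down a perfect octave is C2.
A perfect octave down from F3 gives F2.

Ab3 Gb3 A#2 D#2 C2 F2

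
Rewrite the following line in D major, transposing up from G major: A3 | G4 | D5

E4 D5 A5

From G up to D is a perfect fifth; apply that to each pitch.
A3 to E4
G4 to D5
D5 to A5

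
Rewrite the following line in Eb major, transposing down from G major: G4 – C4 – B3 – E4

Eb4 Ab3 G3 C4

G major to Eb major down is a major third, so every note moves down by that interval.
G4 becomes Eb4
C4 becomes Ab3
B3 becomes G3
E4 becomes C4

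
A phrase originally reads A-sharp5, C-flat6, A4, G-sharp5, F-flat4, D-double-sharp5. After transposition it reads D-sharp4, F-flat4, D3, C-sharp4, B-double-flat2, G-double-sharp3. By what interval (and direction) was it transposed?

down a perfect twelfth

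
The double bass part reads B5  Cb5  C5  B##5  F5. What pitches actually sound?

B4 Cb4 C4 B##4 F4

Written C4 on the double bass sounds as C3, a perfect octave lower; apply that shift to every note.
B5 becomes B4
Cb5 becomes Cb4
C5 becomes C4
B##5 becomes B##4
F5 becomes F4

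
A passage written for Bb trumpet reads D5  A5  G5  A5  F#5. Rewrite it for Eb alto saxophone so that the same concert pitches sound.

A5 E6 D6 E6 C#6

First find concert pitch: the Bb trumpet sounds a major second below written, so D5 A5 G5 A5 F#5 sounds C5 G5 F5 G5 E5.
Then write for Eb alto saxophone: it sounds a major sixth below written, so the part must be a major sixth above concert.
C5 → A5
G5 → E6
F5 → D6
G5 → E6
E5 → C#6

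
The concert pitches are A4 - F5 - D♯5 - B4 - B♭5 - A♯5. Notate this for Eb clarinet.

The Eb clarinet sounds a minor third above written, so the written part must be a minor third below concert — transpose each note down.
A4 → F#4
F5 → D5
D#5 → B#4
B4 → G#4
Bb5 → G5
A#5 → F##5

F#4 D5 B#4 G#4 G5 F##5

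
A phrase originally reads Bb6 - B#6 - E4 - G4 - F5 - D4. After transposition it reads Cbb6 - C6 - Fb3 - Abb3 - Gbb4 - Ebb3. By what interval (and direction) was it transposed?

Take the first pair: Bb6 → Cbb6. B to C spans 7 letter names, so the interval is some kind of seventh.
Cbb6 to Bb6 is 12 semitones, which makes it an augmented seventh; the second version is lower, so the direction is down.
Checking another pair — D4 → Ebb3 — gives the same interval.

down an augmented seventh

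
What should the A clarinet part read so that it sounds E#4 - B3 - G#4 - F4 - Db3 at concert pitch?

The A clarinet sounds a minor third below written, so the written part must be a minor third above concert — transpose each note up.
E#4 → G#4
B3 → D4
G#4 → B4
F4 → Ab4
Db3 → Fb3

G#4 D4 B4 Ab4 Fb3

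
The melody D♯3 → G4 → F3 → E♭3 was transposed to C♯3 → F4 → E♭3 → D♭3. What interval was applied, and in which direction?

From D#3 to C#3 is 2 letter names — a second of some quality.
C#3 to D#3 is 2 semitones, which makes it a major second; the second version is lower, so the direction is down.
Checking another pair — Eb3 → Db3 — gives the same interval.

down a major second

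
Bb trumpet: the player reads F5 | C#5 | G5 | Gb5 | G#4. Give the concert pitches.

Eb5 B4 F5 Fb5 F#4

The Bb trumpet sounds a major second below written, so transpose each written note down a major second.
F5 becomes Eb5
C#5 becomes B4
G5 becomes F5
Gb5 becomes Fb5
G#4 becomes F#4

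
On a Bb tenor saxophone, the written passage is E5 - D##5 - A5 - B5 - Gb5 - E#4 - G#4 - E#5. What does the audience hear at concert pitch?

The Bb tenor saxophone sounds a major ninth below written, so transpose each written note down a major ninth.
E5 -> D4
D##5 -> C##4
A5 -> G4
B5 -> A4
Gb5 -> Fb4
E#4 -> D#3
G#4 -> F#3
E#5 -> D#4

D4 C##4 G4 A4 Fb4 D#3 F#3 D#4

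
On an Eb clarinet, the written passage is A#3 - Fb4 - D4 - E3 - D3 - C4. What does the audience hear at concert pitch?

C#4 Abb4 F4 G3 F3 Eb4

The Eb clarinet sounds a minor third above written, so transpose each written note up a minor third.
A#3 to C#4
Fb4 to Abb4
D4 to F4
E3 to G3
D3 to F3
C4 to Eb4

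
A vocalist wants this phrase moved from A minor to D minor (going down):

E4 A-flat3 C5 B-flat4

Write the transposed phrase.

A3 Db3 F4 Eb4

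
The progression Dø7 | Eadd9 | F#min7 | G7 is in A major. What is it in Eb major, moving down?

Abø7 Bbadd9 Cmin7 Db7

A major down to Eb major is an augmented fourth; each chord root moves by that interval while the quality stays the same.
Dø7: root D down an augmented fourth → Ab, giving Abø7.
Eadd9: root E down an augmented fourth → Bb, giving Bbadd9.
F#min7: root F# down an augmented fourth → C, giving Cmin7.
G7: root G down an augmented fourth → Db, giving Db7.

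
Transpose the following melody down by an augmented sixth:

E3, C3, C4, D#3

Gb2 Ebb2 Ebb3 F2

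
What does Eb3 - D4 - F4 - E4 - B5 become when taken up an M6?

C4 B4 D5 C#5 G#6

Eb3 becomes C4
D4 becomes B4
F4 becomes D5
E4 becomes C#5
B5 becomes G#6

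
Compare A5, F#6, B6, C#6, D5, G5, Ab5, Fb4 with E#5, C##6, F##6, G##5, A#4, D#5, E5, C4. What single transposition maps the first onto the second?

down a diminished fourth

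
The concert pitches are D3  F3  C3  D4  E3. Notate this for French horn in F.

A3 C4 G3 A4 B3

The French horn in F sounds a perfect fifth below written, so the written part must be a perfect fifth above concert — transpose each note up.
D3 to A3
F3 to C4
C3 to G3
D4 to A4
E3 to B3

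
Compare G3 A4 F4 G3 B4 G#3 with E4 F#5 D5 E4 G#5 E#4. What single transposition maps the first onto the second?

up a major sixth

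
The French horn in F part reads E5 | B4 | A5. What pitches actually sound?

A4 E4 D5

The French horn in F sounds a perfect fifth below written, so transpose each written note down a perfect fifth.
E5 -> A4
B4 -> E4
A5 -> D5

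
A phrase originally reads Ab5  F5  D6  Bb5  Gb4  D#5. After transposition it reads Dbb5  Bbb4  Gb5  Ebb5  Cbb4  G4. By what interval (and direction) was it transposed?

From Ab5 to Dbb5 is 5 letter names — a fifth of some quality.
Dbb5 to Ab5 is 8 semitones, which makes it an augmented fifth; the second version is lower, so the direction is down.
Checking another pair — D#5 → G4 — gives the same interval.

down an augmented fifth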